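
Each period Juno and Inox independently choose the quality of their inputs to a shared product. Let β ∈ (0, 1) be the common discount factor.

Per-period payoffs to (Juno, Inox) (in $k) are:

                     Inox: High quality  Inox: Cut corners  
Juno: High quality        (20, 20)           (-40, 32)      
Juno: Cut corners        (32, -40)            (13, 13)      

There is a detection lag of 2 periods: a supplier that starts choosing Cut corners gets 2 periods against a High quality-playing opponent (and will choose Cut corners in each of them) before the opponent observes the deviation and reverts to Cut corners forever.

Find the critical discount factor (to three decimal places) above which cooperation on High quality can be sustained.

0.795

Deviating for the 2 undetected periods gains 32−20 = 12 per period over cooperation, then loses 20−13 = 7 per period forever once punishment starts.
Gain: 12(1 + β + … + β^1); loss: 7·β^2/(1−β).
No profitable deviation ⇔ 12(1−β^2) ≤ 7·β^2, i.e. β^2 ≥ 12/(12+7) = 12/19.
Hence β ≥ (12/19)^(1/2) ≈ 0.795.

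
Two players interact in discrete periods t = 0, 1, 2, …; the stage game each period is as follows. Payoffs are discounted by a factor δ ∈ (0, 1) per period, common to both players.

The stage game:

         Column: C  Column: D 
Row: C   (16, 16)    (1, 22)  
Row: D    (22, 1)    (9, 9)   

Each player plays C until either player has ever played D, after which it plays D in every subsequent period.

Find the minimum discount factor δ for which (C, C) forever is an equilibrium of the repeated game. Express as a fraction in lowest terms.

6/13

Cooperation forever yields 16 each period: 16/(1−δ).
Deviating yields 22 once, then 9 forever: 22 + 9δ/(1−δ).
No profitable deviation requires 16/(1−δ) ≥ 22 + 9δ/(1−δ).
Multiplying by (1−δ): 16 ≥ 22(1−δ) + 9δ = 22 − 13δ.
So 13δ ≥ 6, i.e. δ ≥ 6/13.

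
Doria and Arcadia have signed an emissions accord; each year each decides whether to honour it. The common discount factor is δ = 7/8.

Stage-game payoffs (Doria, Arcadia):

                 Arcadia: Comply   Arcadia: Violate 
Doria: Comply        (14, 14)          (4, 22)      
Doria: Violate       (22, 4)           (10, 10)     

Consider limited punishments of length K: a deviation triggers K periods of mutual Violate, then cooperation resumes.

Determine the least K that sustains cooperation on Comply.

3

No profitable deviation requires (14−10)(δ+…+δ^K) ≥ 22−14, i.e. δ+…+δ^K ≥ 2 ≈ 2.0000.
With δ = 7/8, the partial sums are K=1: 0.8750, K=2: 1.6406, K=3: 2.3105.
K = 3 is the first length at which the sum reaches 2.0000.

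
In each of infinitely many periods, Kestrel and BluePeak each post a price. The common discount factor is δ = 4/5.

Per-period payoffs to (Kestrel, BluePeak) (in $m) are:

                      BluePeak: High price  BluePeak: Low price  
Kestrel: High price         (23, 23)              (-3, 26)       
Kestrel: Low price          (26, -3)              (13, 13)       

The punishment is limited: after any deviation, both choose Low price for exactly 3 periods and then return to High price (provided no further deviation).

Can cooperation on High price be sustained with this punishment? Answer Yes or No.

IC: δ+…+δ^3 ≥ (26−23)/(23−13) = 3/10.
At δ = 4/5: partial sum = 1.9520 ≥ 0.3000. Cooperation sustainable.

Yes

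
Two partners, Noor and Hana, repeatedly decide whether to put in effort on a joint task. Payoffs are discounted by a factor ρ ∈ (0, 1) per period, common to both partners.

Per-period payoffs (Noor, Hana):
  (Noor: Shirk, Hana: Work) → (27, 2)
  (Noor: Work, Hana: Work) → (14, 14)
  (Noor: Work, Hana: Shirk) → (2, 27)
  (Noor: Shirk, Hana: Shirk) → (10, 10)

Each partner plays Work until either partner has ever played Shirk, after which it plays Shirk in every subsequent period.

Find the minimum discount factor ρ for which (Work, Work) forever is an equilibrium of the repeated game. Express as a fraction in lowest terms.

One-period gain from deviating is 27 − 14 = 13. The loss is 14 − 10 = 4 in every subsequent period, with present value 4·ρ/(1−ρ).
Deviation is unprofitable when 4·ρ/(1−ρ) ≥ 13, i.e. ρ/(1−ρ) ≥ 13/4.
Equivalently ρ ≥ 13/(13+4) = 13/17.

13/17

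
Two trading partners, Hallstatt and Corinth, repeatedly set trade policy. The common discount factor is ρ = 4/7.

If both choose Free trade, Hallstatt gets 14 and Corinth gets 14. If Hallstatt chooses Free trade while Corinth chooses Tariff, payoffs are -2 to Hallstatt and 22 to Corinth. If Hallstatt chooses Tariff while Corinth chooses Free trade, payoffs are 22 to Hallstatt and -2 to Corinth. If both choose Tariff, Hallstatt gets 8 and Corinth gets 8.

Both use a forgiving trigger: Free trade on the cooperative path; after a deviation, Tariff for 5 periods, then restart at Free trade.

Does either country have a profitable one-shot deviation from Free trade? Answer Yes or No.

Yes

IC: ρ+…+ρ^5 ≥ (22−14)/(14−8) = 4/3.
At ρ = 4/7: partial sum = 1.2521 < 1.3333. Cooperation not sustainable.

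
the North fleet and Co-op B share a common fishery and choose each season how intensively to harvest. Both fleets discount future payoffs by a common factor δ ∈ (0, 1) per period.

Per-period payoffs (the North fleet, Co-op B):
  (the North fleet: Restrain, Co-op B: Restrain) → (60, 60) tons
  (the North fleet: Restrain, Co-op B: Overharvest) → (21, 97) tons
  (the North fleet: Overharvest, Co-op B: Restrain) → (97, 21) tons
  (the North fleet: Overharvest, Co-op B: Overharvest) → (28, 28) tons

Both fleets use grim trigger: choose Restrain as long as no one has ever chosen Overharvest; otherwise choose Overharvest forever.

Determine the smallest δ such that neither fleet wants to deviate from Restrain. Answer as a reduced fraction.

One-period gain from deviating is 97 − 60 = 37. The loss is 60 − 28 = 32 in every subsequent period, with present value 32·δ/(1−δ).
Deviation is unprofitable when 32·δ/(1−δ) ≥ 37, i.e. δ/(1−δ) ≥ 37/32.
Equivalently δ ≥ 37/(37+32) = 37/69.

37/69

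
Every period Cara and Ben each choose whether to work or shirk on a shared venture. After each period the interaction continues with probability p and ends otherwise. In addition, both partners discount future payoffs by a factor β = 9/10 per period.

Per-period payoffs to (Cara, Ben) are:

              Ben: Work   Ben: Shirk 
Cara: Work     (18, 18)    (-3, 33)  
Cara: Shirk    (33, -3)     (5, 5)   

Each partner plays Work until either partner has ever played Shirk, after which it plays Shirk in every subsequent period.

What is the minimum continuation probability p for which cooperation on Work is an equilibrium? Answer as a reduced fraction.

25/42

With continuation probability p and discount β, the effective per-period discount factor is βp.
Grim-trigger IC: βp ≥ (33−18)/(33−5) = 15/28.
So p ≥ (15/28)/(9/10) = 25/42.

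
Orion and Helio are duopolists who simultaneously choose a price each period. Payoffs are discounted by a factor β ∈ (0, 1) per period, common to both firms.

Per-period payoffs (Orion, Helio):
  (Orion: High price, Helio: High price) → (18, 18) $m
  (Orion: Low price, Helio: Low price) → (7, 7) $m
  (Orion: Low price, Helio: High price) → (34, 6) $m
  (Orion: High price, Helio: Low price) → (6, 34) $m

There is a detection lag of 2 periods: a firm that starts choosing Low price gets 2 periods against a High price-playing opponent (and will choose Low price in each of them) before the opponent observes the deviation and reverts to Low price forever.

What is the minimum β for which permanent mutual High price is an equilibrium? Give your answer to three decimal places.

A deviator earns 34 for 2 periods, then 7 forever; cooperating earns 18 forever. Multiplying the IC by (1−β):
18 ≥ 34(1−β^2) + 7β^2, so 27·β^2 ≥ 16 and β^2 ≥ 16/27.
β ≥ (16/27)^(1/2) ≈ 0.770.

0.770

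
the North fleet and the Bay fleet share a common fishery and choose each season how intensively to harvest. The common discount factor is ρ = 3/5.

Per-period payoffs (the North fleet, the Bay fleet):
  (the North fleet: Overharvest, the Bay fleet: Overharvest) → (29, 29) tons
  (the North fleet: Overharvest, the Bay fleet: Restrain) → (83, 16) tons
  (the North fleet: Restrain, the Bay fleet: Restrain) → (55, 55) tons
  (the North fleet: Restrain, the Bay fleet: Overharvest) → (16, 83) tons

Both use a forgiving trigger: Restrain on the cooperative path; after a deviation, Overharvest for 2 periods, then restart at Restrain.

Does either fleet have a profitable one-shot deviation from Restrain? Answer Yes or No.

Yes

Comparing payoff streams over the 3 periods until play realigns: cooperate → 55(1+ρ+…+ρ^2); deviate → 83 + 29(ρ+…+ρ^2).
Cooperation is sustained iff (55−29)(ρ+…+ρ^2) ≥ 83−55.
ρ+…+ρ^2 = 3/5·(1−(3/5)^2)/(1−3/5) = 0.9600, and (83−55)/(55−29) = 1.0769.
0.9600 < 1.0769, so cooperation is not sustainable.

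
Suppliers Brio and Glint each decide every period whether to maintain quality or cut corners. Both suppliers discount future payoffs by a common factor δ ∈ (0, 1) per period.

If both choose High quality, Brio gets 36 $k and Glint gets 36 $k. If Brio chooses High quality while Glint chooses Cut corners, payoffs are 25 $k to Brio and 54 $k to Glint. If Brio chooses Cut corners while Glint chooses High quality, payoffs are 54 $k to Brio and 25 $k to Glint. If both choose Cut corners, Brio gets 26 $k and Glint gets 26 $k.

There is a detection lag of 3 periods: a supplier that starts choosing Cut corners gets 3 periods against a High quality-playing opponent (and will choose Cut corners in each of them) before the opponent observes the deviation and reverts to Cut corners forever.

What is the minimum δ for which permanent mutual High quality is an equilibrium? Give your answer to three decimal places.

0.863

Deviating for the 3 undetected periods gains 54−36 = 18 per period over cooperation, then loses 36−26 = 10 per period forever once punishment starts.
Gain: 18(1 + δ + … + δ^2); loss: 10·δ^3/(1−δ).
No profitable deviation ⇔ 18(1−δ^3) ≤ 10·δ^3, i.e. δ^3 ≥ 18/(18+10) = 9/14.
Hence δ ≥ (9/14)^(1/3) ≈ 0.863.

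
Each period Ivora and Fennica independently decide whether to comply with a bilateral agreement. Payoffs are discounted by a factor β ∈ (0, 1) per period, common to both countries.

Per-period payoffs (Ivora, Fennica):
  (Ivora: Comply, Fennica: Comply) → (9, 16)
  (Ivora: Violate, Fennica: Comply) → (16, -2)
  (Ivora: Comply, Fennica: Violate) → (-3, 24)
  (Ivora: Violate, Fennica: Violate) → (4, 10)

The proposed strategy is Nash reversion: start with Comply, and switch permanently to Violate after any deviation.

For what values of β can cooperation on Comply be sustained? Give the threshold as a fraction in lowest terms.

7/12

For Ivora: deviation gain 16−9 = 7, per-period punishment loss 9−4 = 5. IC gives β ≥ 7/12.
For Fennica: gain 8, loss 6 per period, so β ≥ 8/14 = 4/7.
The tighter constraint is Ivora's, so cooperation needs β ≥ 7/12.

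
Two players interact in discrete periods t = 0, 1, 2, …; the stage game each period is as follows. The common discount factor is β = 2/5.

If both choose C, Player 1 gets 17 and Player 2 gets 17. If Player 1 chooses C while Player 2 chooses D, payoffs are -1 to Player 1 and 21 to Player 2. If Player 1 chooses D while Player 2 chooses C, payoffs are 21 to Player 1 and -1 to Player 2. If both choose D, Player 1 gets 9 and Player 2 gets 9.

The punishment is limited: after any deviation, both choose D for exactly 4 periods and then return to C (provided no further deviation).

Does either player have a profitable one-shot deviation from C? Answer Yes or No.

No

Comparing payoff streams over the 5 periods until play realigns: cooperate → 17(1+β+…+β^4); deviate → 21 + 9(β+…+β^4).
Cooperation is sustained iff (17−9)(β+…+β^4) ≥ 21−17.
β+…+β^4 = 2/5·(1−(2/5)^4)/(1−2/5) = 0.6496, and (21−17)/(17−9) = 0.5000.
0.6496 ≥ 0.5000, so cooperation is sustainable.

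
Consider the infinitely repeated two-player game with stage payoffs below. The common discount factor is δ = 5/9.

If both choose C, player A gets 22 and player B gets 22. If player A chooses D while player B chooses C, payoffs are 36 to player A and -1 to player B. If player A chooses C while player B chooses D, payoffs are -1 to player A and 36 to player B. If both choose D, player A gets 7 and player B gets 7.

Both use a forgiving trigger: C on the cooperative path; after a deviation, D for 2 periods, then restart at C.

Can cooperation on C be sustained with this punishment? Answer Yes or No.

No

IC: δ+…+δ^2 ≥ (36−22)/(22−7) = 14/15.
At δ = 5/9: partial sum = 0.8642 < 0.9333. Cooperation not sustainable.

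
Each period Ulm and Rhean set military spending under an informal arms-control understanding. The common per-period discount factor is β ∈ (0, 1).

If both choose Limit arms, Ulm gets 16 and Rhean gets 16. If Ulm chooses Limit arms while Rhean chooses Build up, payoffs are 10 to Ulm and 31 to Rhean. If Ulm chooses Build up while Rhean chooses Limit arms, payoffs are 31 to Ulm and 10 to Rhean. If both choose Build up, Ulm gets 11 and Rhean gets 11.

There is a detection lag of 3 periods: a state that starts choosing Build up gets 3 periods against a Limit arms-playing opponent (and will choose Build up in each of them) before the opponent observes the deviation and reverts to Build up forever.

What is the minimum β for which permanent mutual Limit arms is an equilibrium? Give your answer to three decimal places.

Deviating for the 3 undetected periods gains 31−16 = 15 per period over cooperation, then loses 16−11 = 5 per period forever once punishment starts.
Gain: 15(1 + β + … + β^2); loss: 5·β^3/(1−β).
No profitable deviation ⇔ 15(1−β^3) ≤ 5·β^3, i.e. β^3 ≥ 15/(15+5) = 3/4.
Hence β ≥ (3/4)^(1/3) ≈ 0.909.

0.909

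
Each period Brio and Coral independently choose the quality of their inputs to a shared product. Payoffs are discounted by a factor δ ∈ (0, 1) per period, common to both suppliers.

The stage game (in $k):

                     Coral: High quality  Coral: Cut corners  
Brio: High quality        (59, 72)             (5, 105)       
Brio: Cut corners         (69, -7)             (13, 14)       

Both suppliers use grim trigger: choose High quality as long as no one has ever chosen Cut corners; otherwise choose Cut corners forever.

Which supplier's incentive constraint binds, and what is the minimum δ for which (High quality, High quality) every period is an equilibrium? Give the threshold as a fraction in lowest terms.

For Brio: deviation gain 69−59 = 10, per-period punishment loss 59−13 = 46. IC gives δ ≥ 10/56 = 5/28.
For Coral: gain 33, loss 58 per period, so δ ≥ 33/91.
The tighter constraint is Coral's, so cooperation needs δ ≥ 33/91.

Coral; δ ≥ 33/91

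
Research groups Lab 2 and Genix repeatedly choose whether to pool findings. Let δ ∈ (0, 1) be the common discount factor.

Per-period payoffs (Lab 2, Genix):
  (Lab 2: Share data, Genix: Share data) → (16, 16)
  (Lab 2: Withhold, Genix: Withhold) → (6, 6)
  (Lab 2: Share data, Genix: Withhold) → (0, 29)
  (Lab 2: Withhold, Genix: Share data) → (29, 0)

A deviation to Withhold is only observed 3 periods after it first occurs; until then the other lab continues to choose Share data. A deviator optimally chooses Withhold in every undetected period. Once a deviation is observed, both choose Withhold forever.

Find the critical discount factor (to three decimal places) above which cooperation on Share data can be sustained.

0.827

The best deviation is to choose Withhold for all 3 undetected periods, earning 29 each, then 6 forever once detected.
Deviation value: 29(1−δ^3)/(1−δ) + 6δ^3/(1−δ); cooperation value: 16/(1−δ).
IC: 16 ≥ 29(1−δ^3) + 6δ^3 = 29 − 23δ^3.
So δ^3 ≥ 13/23, giving δ ≥ (13/23)^(1/3) ≈ 0.827.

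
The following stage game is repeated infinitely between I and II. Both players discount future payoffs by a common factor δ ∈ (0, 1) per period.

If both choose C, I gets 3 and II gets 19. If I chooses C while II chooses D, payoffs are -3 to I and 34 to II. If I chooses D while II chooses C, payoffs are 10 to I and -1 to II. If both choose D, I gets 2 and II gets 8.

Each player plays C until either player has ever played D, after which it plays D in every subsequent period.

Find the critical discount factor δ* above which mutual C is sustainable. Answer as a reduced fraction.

For I: deviation gain 10−3 = 7, per-period punishment loss 3−2 = 1. IC gives δ ≥ 7/8.
For II: gain 15, loss 11 per period, so δ ≥ 15/26.
The tighter constraint is I's, so cooperation needs δ ≥ 7/8.

7/8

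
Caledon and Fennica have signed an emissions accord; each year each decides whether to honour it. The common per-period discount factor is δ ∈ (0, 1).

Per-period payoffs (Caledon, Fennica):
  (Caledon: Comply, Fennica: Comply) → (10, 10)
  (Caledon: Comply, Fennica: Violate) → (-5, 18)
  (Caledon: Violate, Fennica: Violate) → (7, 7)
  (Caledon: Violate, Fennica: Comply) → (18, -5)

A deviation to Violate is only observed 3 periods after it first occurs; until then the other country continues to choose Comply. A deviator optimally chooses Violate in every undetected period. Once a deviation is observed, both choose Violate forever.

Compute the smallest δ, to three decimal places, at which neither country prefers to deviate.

The best deviation is to choose Violate for all 3 undetected periods, earning 18 each, then 7 forever once detected.
Deviation value: 18(1−δ^3)/(1−δ) + 7δ^3/(1−δ); cooperation value: 10/(1−δ).
IC: 10 ≥ 18(1−δ^3) + 7δ^3 = 18 − 11δ^3.
So δ^3 ≥ 8/11, giving δ ≥ (8/11)^(1/3) ≈ 0.899.

0.899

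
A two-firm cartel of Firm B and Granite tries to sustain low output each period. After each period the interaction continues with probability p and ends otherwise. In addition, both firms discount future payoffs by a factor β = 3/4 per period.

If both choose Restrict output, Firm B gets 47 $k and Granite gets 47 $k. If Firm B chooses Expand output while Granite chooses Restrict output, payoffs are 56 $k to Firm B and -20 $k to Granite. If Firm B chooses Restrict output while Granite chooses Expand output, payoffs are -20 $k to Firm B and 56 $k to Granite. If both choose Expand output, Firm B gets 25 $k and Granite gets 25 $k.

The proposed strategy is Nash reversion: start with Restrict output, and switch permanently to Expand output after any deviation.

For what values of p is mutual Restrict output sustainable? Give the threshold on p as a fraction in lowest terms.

12/31

With continuation probability p and discount β, the effective per-period discount factor is βp.
Grim-trigger IC: βp ≥ (56−47)/(56−25) = 9/31.
So p ≥ (9/31)/(3/4) = 12/31.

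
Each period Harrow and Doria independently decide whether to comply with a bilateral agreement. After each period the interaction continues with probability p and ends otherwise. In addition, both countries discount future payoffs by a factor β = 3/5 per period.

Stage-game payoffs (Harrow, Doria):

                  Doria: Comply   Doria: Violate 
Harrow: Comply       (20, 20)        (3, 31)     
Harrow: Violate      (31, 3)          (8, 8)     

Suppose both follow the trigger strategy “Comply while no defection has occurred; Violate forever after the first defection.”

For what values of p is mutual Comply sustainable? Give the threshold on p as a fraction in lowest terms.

With continuation probability p and discount β, the effective per-period discount factor is βp.
Grim-trigger IC: βp ≥ (31−20)/(31−8) = 11/23.
So p ≥ (11/23)/(3/5) = 55/69.

55/69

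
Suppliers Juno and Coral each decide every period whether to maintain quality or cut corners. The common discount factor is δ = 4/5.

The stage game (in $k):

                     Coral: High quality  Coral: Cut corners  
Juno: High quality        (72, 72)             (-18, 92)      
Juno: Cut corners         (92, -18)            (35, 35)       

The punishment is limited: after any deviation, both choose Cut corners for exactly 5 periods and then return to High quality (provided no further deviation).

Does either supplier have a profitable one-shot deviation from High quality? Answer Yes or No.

A one-shot deviation gives 92 now, then 35 for 5 periods, then back to 72.
Gain from deviating: (92−72) today; loss: (72−35) in each of the next 5 periods.
No-deviation condition: (72−35)(δ+…+δ^5) ≥ 92−72, i.e. δ+…+δ^5 ≥ 20/37.
At δ = 4/5: δ+…+δ^5 = 2.6893 ≥ 0.5405.
So cooperation is sustainable.

No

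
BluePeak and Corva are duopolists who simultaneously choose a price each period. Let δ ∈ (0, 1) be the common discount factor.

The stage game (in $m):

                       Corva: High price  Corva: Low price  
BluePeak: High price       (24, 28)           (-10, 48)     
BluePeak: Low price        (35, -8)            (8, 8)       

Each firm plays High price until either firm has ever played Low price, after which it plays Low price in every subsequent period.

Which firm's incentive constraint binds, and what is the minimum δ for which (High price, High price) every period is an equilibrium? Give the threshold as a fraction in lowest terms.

Corva; δ ≥ 1/2

BluePeak's threshold: (35−24)/(35−8) = 11/27.
Corva's threshold: (48−28)/(48−8) = 1/2.
11/27 < 1/2, so Corva binds and δ* = 1/2.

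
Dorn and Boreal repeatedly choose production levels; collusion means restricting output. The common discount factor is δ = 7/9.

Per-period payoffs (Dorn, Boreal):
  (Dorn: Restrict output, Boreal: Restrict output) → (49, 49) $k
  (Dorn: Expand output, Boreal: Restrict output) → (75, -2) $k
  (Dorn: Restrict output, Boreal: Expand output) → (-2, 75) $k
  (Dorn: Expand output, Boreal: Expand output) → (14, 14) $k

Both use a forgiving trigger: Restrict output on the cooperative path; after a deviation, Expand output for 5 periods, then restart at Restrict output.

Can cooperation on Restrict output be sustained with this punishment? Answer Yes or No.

Yes

Comparing payoff streams over the 6 periods until play realigns: cooperate → 49(1+δ+…+δ^5); deviate → 75 + 14(δ+…+δ^5).
Cooperation is sustained iff (49−14)(δ+…+δ^5) ≥ 75−49.
δ+…+δ^5 = 7/9·(1−(7/9)^5)/(1−7/9) = 2.5038, and (75−49)/(49−14) = 0.7429.
2.5038 ≥ 0.7429, so cooperation is sustainable.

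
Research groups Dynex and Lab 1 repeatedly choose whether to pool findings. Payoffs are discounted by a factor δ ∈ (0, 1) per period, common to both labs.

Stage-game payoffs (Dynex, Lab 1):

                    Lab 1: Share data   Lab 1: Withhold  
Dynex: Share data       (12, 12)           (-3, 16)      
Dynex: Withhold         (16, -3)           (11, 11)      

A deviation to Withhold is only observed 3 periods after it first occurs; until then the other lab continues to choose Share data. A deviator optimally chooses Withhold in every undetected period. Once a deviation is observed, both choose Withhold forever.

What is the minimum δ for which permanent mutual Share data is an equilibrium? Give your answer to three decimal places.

0.928

The best deviation is to choose Withhold for all 3 undetected periods, earning 16 each, then 11 forever once detected.
Deviation value: 16(1−δ^3)/(1−δ) + 11δ^3/(1−δ); cooperation value: 12/(1−δ).
IC: 12 ≥ 16(1−δ^3) + 11δ^3 = 16 − 5δ^3.
So δ^3 ≥ 4/5, giving δ ≥ (4/5)^(1/3) ≈ 0.928.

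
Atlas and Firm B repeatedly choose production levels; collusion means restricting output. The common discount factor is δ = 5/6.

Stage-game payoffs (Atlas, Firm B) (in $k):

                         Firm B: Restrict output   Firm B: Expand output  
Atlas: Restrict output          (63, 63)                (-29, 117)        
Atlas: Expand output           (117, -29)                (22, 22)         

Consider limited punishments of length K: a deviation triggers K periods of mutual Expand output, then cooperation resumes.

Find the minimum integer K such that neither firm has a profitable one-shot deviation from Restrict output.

No profitable deviation requires (63−22)(δ+…+δ^K) ≥ 117−63, i.e. δ+…+δ^K ≥ 54/41 ≈ 1.3171.
With δ = 5/6, the partial sums are K=1: 0.8333, K=2: 1.5278.
K = 2 is the first length at which the sum reaches 1.3171.

2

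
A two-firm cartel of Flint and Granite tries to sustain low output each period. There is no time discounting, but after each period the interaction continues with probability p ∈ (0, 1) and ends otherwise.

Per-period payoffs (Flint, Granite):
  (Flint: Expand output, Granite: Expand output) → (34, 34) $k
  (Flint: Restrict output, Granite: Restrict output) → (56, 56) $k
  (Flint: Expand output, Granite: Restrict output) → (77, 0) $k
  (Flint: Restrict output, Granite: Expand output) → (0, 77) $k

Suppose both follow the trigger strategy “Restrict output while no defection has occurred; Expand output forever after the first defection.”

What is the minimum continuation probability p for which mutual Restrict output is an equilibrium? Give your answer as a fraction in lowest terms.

21/43

With no time discounting, the continuation probability p plays the role of the discount factor.
Grim-trigger IC: 56/(1−p) ≥ 77 + 34p/(1−p) ⇒ p ≥ (77−56)/(77−34) = 21/43.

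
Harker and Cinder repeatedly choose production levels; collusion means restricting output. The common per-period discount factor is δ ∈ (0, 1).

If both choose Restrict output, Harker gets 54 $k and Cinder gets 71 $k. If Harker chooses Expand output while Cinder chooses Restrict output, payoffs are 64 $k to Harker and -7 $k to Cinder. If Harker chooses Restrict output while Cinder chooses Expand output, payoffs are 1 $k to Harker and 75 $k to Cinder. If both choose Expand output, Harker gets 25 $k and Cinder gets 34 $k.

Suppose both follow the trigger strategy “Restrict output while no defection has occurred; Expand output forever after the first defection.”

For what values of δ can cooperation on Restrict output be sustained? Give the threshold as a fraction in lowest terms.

For Harker: deviation gain 64−54 = 10, per-period punishment loss 54−25 = 29. IC gives δ ≥ 10/39.
For Cinder: gain 4, loss 37 per period, so δ ≥ 4/41.
The tighter constraint is Harker's, so cooperation needs δ ≥ 10/39.

10/39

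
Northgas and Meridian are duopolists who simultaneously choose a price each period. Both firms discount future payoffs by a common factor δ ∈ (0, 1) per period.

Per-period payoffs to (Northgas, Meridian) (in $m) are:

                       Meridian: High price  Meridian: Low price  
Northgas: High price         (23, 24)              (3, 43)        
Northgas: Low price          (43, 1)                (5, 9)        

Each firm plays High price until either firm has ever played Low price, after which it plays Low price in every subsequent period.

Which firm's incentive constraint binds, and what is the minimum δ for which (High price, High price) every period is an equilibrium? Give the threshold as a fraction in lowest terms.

Northgas's threshold: (43−23)/(43−5) = 10/19.
Meridian's threshold: (43−24)/(43−9) = 19/34.
10/19 < 19/34, so Meridian binds and δ* = 19/34.

Meridian; δ ≥ 19/34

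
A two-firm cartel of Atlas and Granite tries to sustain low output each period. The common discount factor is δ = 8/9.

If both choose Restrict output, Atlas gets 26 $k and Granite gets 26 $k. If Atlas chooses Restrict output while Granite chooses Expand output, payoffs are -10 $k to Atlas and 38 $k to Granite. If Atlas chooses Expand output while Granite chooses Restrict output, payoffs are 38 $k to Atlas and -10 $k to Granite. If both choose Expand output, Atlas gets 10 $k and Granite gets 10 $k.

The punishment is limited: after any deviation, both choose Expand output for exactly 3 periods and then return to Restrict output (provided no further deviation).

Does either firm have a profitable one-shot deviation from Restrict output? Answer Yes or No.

A one-shot deviation gives 38 now, then 10 for 3 periods, then back to 26.
Gain from deviating: (38−26) today; loss: (26−10) in each of the next 3 periods.
No-deviation condition: (26−10)(δ+…+δ^3) ≥ 38−26, i.e. δ+…+δ^3 ≥ 3/4.
At δ = 8/9: δ+…+δ^3 = 2.3813 ≥ 0.7500.
So cooperation is sustainable.

No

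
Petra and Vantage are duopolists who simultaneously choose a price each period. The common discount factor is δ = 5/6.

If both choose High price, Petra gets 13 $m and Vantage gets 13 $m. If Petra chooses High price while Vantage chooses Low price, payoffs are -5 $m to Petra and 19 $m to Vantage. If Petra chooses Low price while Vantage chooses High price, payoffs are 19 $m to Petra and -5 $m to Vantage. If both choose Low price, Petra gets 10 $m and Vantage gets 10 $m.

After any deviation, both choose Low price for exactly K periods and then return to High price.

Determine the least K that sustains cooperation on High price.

No profitable deviation requires (13−10)(δ+…+δ^K) ≥ 19−13, i.e. δ+…+δ^K ≥ 2 ≈ 2.0000.
With δ = 5/6, the partial sums are K=1: 0.8333, K=2: 1.5278, K=3: 2.1065.
K = 3 is the first length at which the sum reaches 2.0000.

3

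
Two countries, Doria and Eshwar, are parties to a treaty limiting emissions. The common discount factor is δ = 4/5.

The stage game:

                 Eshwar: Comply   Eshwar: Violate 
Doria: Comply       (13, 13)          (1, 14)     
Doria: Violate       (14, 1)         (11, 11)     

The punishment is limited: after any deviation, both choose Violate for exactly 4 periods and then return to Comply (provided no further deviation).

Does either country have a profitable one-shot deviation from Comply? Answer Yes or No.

A one-shot deviation gives 14 now, then 11 for 4 periods, then back to 13.
Gain from deviating: (14−13) today; loss: (13−11) in each of the next 4 periods.
No-deviation condition: (13−11)(δ+…+δ^4) ≥ 14−13, i.e. δ+…+δ^4 ≥ 1/2.
At δ = 4/5: δ+…+δ^4 = 2.3616 ≥ 0.5000.
So cooperation is sustainable.

No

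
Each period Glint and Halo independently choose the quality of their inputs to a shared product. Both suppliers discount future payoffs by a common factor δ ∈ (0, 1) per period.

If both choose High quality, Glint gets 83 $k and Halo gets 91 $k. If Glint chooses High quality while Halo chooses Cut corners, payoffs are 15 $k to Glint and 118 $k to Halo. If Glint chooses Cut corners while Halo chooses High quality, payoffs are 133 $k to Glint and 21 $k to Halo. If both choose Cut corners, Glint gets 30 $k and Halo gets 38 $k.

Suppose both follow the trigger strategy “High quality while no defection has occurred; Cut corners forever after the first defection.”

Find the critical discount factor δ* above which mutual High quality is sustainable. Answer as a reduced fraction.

Glint's threshold: (133−83)/(133−30) = 50/103.
Halo's threshold: (118−91)/(118−38) = 27/80.
50/103 > 27/80, so Glint binds and δ* = 50/103.

50/103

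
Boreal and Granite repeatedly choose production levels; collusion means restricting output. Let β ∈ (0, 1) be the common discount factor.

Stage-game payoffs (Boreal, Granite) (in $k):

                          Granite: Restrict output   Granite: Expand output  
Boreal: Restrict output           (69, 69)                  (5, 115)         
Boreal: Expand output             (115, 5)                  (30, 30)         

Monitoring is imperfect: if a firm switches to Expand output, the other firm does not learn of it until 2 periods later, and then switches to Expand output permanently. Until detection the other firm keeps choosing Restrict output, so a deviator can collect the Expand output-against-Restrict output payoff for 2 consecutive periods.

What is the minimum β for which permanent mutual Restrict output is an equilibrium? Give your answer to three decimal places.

The best deviation is to choose Expand output for all 2 undetected periods, earning 115 each, then 30 forever once detected.
Deviation value: 115(1−β^2)/(1−β) + 30β^2/(1−β); cooperation value: 69/(1−β).
IC: 69 ≥ 115(1−β^2) + 30β^2 = 115 − 85β^2.
So β^2 ≥ 46/85, giving β ≥ (46/85)^(1/2) ≈ 0.736.

0.736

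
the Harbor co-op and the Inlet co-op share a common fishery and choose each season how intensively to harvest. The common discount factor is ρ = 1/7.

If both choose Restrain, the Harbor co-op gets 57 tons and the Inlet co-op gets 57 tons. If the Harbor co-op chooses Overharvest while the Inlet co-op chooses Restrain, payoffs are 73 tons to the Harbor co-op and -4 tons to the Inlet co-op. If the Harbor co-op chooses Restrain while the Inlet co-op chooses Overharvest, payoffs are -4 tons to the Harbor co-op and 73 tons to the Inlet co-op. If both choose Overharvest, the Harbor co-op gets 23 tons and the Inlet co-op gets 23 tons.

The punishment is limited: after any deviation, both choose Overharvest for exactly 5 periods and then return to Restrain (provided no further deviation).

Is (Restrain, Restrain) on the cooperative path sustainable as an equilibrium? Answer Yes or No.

Comparing payoff streams over the 6 periods until play realigns: cooperate → 57(1+ρ+…+ρ^5); deviate → 73 + 23(ρ+…+ρ^5).
Cooperation is sustained iff (57−23)(ρ+…+ρ^5) ≥ 73−57.
ρ+…+ρ^5 = 1/7·(1−(1/7)^5)/(1−1/7) = 0.1667, and (73−57)/(57−23) = 0.4706.
0.1667 < 0.4706, so cooperation is not sustainable.

No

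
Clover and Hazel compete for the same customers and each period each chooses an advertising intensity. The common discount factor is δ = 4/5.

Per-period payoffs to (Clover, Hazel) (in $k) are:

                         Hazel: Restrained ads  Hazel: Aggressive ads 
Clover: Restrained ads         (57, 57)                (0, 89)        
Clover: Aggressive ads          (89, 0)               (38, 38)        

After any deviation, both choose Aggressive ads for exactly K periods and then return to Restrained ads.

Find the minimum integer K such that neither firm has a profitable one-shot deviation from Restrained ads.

Need Σ_{k=1}^{K} δ^k ≥ (89−57)/(57−38) = 1.6842 at δ = 4/5.
At K = 2 the sum is 1.4400 < 1.6842; at K = 3 it is 1.9520 ≥ 1.6842.
So the minimum punishment length is K = 3.

3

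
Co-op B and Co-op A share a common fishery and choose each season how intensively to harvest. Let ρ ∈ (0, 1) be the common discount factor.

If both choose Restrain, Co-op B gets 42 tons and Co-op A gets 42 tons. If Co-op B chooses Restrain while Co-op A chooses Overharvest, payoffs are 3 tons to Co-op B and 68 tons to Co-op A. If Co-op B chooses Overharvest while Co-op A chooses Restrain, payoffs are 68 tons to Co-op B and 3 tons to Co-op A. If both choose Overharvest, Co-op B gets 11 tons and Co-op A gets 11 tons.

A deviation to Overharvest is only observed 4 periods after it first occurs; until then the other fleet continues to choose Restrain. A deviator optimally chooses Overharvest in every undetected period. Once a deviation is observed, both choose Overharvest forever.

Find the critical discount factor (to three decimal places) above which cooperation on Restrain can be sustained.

0.822

Deviating for the 4 undetected periods gains 68−42 = 26 per period over cooperation, then loses 42−11 = 31 per period forever once punishment starts.
Gain: 26(1 + ρ + … + ρ^3); loss: 31·ρ^4/(1−ρ).
No profitable deviation ⇔ 26(1−ρ^4) ≤ 31·ρ^4, i.e. ρ^4 ≥ 26/(26+31) = 26/57.
Hence ρ ≥ (26/57)^(1/4) ≈ 0.822.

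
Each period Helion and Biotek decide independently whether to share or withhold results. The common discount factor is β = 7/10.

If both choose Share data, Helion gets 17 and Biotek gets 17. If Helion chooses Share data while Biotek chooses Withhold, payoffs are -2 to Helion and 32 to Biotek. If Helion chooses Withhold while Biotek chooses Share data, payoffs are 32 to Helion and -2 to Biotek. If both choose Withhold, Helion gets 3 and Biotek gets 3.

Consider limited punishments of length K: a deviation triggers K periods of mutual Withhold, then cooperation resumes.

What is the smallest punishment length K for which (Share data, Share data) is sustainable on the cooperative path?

2

IC: β(1−β^K)/(1−β) ≥ (32−17)/(17−3) = 15/14.
With β = 7/10: need 1 − β^K ≥ 15/14·(1−7/10)/(7/10), i.e. β^K ≤ 0.5408.
Since (7/10)^1 = 0.7000 and (7/10)^2 = 0.4900, the smallest such K is 2.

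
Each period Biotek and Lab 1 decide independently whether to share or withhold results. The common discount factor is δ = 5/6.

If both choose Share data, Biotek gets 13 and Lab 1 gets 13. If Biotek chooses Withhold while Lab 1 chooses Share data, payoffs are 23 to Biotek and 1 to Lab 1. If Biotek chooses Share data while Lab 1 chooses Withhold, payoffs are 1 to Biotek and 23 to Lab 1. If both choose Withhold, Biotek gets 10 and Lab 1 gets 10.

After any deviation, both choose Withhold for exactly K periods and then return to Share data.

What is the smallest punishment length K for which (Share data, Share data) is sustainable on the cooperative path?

7

No profitable deviation requires (13−10)(δ+…+δ^K) ≥ 23−13, i.e. δ+…+δ^K ≥ 10/3 ≈ 3.3333.
With δ = 5/6, the partial sums are K=1: 0.8333, K=2: 1.5278, …, K=5: 2.9906, K=6: 3.3255, K=7: 3.6046.
K = 7 is the first length at which the sum reaches 3.3333.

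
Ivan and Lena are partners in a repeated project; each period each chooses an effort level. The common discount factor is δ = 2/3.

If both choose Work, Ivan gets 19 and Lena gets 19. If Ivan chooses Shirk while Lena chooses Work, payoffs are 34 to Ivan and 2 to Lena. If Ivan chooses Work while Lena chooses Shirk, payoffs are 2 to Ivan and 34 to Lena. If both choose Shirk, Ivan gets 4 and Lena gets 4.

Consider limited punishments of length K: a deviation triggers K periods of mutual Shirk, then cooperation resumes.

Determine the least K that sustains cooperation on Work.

2

No profitable deviation requires (19−4)(δ+…+δ^K) ≥ 34−19, i.e. δ+…+δ^K ≥ 1 ≈ 1.0000.
With δ = 2/3, the partial sums are K=1: 0.6667, K=2: 1.1111.
K = 2 is the first length at which the sum reaches 1.0000.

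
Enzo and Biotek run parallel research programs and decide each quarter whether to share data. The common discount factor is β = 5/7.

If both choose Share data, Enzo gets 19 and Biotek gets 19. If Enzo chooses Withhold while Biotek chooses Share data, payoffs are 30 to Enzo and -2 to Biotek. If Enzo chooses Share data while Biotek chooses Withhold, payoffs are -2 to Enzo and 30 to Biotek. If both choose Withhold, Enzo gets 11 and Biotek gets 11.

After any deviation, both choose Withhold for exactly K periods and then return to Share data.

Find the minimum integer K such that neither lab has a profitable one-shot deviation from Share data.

No profitable deviation requires (19−11)(β+…+β^K) ≥ 30−19, i.e. β+…+β^K ≥ 11/8 ≈ 1.3750.
With β = 5/7, the partial sums are K=1: 0.7143, K=2: 1.2245, K=3: 1.5889.
K = 3 is the first length at which the sum reaches 1.3750.

3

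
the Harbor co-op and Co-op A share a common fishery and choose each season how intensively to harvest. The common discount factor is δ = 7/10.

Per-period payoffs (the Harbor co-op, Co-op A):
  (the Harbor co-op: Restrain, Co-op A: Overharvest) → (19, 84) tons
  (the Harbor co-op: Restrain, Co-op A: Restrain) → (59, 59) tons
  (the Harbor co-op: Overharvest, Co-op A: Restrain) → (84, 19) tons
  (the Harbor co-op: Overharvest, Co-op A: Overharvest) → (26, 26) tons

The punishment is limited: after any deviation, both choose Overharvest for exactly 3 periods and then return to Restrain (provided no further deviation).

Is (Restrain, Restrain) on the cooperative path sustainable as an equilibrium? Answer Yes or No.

Yes

IC: δ+…+δ^3 ≥ (84−59)/(59−26) = 25/33.
At δ = 7/10: partial sum = 1.5330 ≥ 0.7576. Cooperation sustainable.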